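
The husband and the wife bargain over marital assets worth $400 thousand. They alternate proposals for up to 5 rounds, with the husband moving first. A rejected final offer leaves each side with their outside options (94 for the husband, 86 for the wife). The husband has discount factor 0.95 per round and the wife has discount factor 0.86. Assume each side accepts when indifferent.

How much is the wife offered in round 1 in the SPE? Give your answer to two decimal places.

88.66

Round 5 (the husband proposes): the wife gets 86 if talks fail, so the husband offers 86 and keeps 314.
Round 4 (the wife proposes): the husband can get 314 next round, worth 0.95 × 314 = 298.3 now; the wife offers that and keeps 101.7.
Round 3 (the husband proposes): the wife can get 101.7 next round, worth 0.86 × 101.7 = 87.462 now. The husband offers 87.462 and keeps 400 − 87.462 = 312.538.
Round 2 (the wife proposes): the husband can get 312.538 next round, worth 0.95 × 312.538 = 296.9111 now, so the wife offers 296.9111, keeping 103.0889.
Round 1 (the husband proposes): the wife can get 103.0889 next round, worth 0.86 × 103.0889 = 88.656454 now; the husband offers that and keeps 311.343546.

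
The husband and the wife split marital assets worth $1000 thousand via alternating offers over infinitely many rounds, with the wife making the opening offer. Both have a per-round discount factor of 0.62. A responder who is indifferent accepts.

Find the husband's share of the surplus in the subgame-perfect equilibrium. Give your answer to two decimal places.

When the wife proposes, the husband accepts any offer worth at least 0.62 times what the husband would get by proposing next round; and vice versa.
This gives x = 1000 − 0.62y and y = 1000 − 0.62x, where x and y are each side's share when it proposes.
Hence (1 − 0.62·0.62)x = 1000(1 − 0.62), i.e. 0.6156·x = 380.
x ≈ 617.2840; the husband's share is 1000 − x ≈ 382.7160.

382.72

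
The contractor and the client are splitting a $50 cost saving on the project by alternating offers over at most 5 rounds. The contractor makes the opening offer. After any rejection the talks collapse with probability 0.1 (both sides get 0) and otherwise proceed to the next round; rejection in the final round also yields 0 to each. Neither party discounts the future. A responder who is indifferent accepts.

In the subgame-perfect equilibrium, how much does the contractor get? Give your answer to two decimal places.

By backward induction:
Round 5 (the contractor proposes): the client will accept anything ≥ 0, so the contractor offers 0 and keeps 50.
Round 4 (the client proposes): rejecting gives the contractor an expected 0.9 × 50 = 45; the client offers that and keeps 5.
Round 3 (the contractor proposes): rejecting gives the client an expected 0.9 × 5 = 4.5; the contractor offers that and keeps 45.5.
Round 2 (the client proposes): rejecting gives the contractor an expected 0.9 × 45.5 = 40.95, so the client offers 40.95, keeping 9.05.
Round 1 (the contractor proposes): rejecting gives the client an expected 0.9 × 9.05 = 8.145; the contractor offers that and keeps 41.855.

41.86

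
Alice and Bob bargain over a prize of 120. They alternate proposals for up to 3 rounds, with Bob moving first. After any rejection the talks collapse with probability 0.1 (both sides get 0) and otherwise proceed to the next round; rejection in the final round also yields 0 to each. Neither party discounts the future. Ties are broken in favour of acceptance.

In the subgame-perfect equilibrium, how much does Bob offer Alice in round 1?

Round 3 (Bob proposes): rejection yields 0 for Alice; Bob offers 0 and keeps 120.
Round 2 (Alice proposes): rejecting gives Bob an expected 0.9 × 120 = 108; Alice offers that and keeps 12.
Round 1 (Bob proposes): rejecting gives Alice an expected 0.9 × 12 = 10.8, so Bob offers 10.8, keeping 109.2.

10.8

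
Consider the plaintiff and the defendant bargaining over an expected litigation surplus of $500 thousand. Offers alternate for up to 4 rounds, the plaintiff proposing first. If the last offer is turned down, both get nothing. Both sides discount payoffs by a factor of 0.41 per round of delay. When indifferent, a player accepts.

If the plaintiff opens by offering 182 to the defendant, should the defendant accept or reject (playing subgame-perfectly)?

Accept

Work out the defendant's continuation value if the offer is rejected.
Round 4 (the defendant proposes): the plaintiff will accept anything ≥ 0, so the defendant offers 0 and keeps 500.
Round 3 (the plaintiff proposes): the defendant can get 500 next round, worth 0.41 × 500 = 205 now; the plaintiff offers that and keeps 295.
Round 2 (the defendant proposes): the plaintiff can get 295 next round, worth 0.41 × 295 = 120.95 now. The defendant offers 120.95 and keeps 500 − 120.95 = 379.05.
So by rejecting in round 1, the defendant gets 379.05 next round, worth 0.41 × 379.05 = 155.4105 now.
Offer 182 ≥ 155.4105, so the defendant accepts.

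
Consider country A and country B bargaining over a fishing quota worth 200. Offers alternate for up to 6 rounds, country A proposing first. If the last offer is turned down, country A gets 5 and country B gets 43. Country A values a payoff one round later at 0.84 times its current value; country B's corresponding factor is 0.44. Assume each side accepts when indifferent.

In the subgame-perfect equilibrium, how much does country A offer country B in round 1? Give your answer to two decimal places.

31.00

Round 6 (country B proposes): country A gets 5 if talks fail, so country B offers 5 and keeps 195.
Round 5 (country A proposes): country B can get 195 next round, worth 0.44 × 195 = 85.8 now; country A offers that and keeps 114.2.
Round 4 (country B proposes): country A can get 114.2 next round, worth 0.84 × 114.2 = 95.928 now, so country B offers 95.928, keeping 104.072.
Round 3 (country A proposes): country B can get 104.072 next round, worth 0.44 × 104.072 = 45.79168 now; country A offers that and keeps 154.20832.
Round 2 (country B proposes): country A can get 154.20832 next round, worth 0.84 × 154.20832 = 129.5349888 now. Country B offers 129.5349888 and keeps 200 − 129.5349888 = 70.4650112.
Round 1 (country A proposes): country B can get 70.4650112 next round, worth 0.44 × 70.4650112 = 31.004604928 now, so country A offers 31.004604928, keeping 168.995395072.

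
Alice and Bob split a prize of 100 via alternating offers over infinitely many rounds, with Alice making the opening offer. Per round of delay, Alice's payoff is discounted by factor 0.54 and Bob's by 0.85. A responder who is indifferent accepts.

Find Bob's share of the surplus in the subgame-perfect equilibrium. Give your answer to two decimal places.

72.27

When Alice proposes, Bob accepts any offer worth at least 0.85 times what Bob would get by proposing next round; and vice versa.
This gives x = 100 − 0.85y and y = 100 − 0.54x, where x and y are each side's share when it proposes.
Hence (1 − 0.85·0.54)x = 100(1 − 0.85), i.e. 0.541·x = 15.
x ≈ 27.7264; Bob's share is 100 − x ≈ 72.2736.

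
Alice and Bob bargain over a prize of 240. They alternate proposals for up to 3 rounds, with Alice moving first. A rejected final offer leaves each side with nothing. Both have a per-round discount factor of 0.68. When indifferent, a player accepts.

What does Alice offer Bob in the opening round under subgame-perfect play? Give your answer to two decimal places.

Round 3 (Alice proposes): rejection yields 0 for Bob; Alice offers 0 and keeps 240.
Round 2 (Bob proposes): Alice can get 240 next round, worth 0.68 × 240 = 163.2 now, so Bob offers 163.2, keeping 76.8.
Round 1 (Alice proposes): Bob can get 76.8 next round, worth 0.68 × 76.8 = 52.224 now; Alice offers that and keeps 187.776.

52.22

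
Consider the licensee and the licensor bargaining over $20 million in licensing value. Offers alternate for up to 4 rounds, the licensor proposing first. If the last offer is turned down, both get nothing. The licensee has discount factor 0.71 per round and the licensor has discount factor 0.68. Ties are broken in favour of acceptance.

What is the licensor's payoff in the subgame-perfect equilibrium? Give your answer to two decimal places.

8.60

Round 4 (the licensee proposes): the licensor will accept anything ≥ 0, so the licensee offers 0 and keeps 20.
Round 3 (the licensor proposes): the licensee can get 20 next round, worth 0.71 × 20 = 14.2 now. The licensor offers 14.2 and keeps 20 − 14.2 = 5.8.
Round 2 (the licensee proposes): the licensor can get 5.8 next round, worth 0.68 × 5.8 = 3.944 now, so the licensee offers 3.944, keeping 16.056.
Round 1 (the licensor proposes): the licensee can get 16.056 next round, worth 0.71 × 16.056 = 11.39976 now. The licensor offers 11.39976 and keeps 20 − 11.39976 = 8.60024.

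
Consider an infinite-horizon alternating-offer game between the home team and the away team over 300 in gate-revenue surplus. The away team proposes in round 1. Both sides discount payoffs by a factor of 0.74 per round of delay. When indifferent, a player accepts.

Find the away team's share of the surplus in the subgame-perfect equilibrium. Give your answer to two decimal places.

In a stationary SPE each proposer offers the other exactly their discounted continuation value.
If the away team keeps x when proposing and the home team keeps y when proposing, then x = 300 − 0.74y and y = 300 − 0.74x.
Solving: x = 300(1 − 0.74) / (1 − 0.74·0.74) = 78 / 0.4524 ≈ 172.4138.
The home team gets 300 − 172.4138 ≈ 127.5862.

172.41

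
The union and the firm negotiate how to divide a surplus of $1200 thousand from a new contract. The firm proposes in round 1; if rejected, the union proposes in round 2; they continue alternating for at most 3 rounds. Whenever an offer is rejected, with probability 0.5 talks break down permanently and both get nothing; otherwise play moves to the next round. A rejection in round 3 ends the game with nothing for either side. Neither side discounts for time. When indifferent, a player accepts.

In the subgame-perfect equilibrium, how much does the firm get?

900

By backward induction:
Round 3 (the firm proposes): rejection yields 0 for the union; the firm offers 0 and keeps 1200.
Round 2 (the union proposes): rejecting gives the firm an expected 0.5 × 1200 = 600. The union offers 600 and keeps 1200 − 600 = 600.
Round 1 (the firm proposes): rejecting gives the union an expected 0.5 × 600 = 300. The firm offers 300 and keeps 1200 − 300 = 900.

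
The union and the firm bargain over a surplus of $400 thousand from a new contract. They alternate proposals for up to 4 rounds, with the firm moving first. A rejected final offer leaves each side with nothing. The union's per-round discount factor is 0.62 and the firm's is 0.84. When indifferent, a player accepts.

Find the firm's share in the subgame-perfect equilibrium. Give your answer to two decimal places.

231.16

Round 4 (the union proposes): the firm will accept anything ≥ 0, so the union offers 0 and keeps 400.
Round 3 (the firm proposes): the union can get 400 next round, worth 0.62 × 400 = 248 now. The firm offers 248 and keeps 400 − 248 = 152.
Round 2 (the union proposes): the firm can get 152 next round, worth 0.84 × 152 = 127.68 now, so the union offers 127.68, keeping 272.32.
Round 1 (the firm proposes): the union can get 272.32 next round, worth 0.62 × 272.32 = 168.8384 now, so the firm offers 168.8384, keeping 231.1616.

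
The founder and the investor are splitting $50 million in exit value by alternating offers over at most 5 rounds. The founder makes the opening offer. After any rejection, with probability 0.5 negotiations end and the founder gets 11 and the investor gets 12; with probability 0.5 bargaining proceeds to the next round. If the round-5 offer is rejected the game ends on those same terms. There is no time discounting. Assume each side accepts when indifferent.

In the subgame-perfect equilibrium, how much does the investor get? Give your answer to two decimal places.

By backward induction:
Round 5 (the founder proposes): the investor gets 12 if talks fail, so the founder offers 12 and keeps 38.
Round 4 (the investor proposes): rejecting gives the founder an expected 0.5 × 38 + 0.5 × 11 = 24.5; the investor offers that and keeps 25.5.
Round 3 (the founder proposes): rejecting gives the investor an expected 0.5 × 25.5 + 0.5 × 12 = 18.75, so the founder offers 18.75, keeping 31.25.
Round 2 (the investor proposes): rejecting gives the founder an expected 0.5 × 31.25 + 0.5 × 11 = 21.125. The investor offers 21.125 and keeps 50 − 21.125 = 28.875.
Round 1 (the founder proposes): rejecting gives the investor an expected 0.5 × 28.875 + 0.5 × 12 = 20.4375, so the founder offers 20.4375, keeping 29.5625.

20.44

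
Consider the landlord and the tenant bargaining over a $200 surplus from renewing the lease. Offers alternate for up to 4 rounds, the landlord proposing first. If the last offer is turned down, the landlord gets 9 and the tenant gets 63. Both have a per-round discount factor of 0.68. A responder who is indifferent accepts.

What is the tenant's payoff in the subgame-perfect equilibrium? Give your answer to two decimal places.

Work backward from the last round.
Round 4 (the tenant proposes): the landlord gets 9 if talks fail, so the tenant offers 9 and keeps 191.
Round 3 (the landlord proposes): the tenant can get 191 next round, worth 0.68 × 191 = 129.88 now. The landlord offers 129.88 and keeps 200 − 129.88 = 70.12.
Round 2 (the tenant proposes): the landlord can get 70.12 next round, worth 0.68 × 70.12 = 47.6816 now, so the tenant offers 47.6816, keeping 152.3184.
Round 1 (the landlord proposes): the tenant can get 152.3184 next round, worth 0.68 × 152.3184 = 103.576512 now, so the landlord offers 103.576512, keeping 96.423488.

103.58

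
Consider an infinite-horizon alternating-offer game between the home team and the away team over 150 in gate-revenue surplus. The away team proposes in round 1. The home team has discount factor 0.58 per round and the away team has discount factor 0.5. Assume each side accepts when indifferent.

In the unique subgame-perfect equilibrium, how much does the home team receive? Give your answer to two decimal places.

Let x be the away team's share when the away team proposes and y be the home team's share when the home team proposes.
The home team accepts iff offered ≥ 0.58·y, so x = 150 − 0.58y. Symmetrically y = 150 − 0.5x.
Substituting: x = 150 − 0.58(150 − 0.5x), giving x(1 − 0.5·0.58) = 150(1 − 0.58).
So x = 150 × 0.42 / 0.71 ≈ 88.7324, and the home team receives 150 − x ≈ 61.2676.

61.27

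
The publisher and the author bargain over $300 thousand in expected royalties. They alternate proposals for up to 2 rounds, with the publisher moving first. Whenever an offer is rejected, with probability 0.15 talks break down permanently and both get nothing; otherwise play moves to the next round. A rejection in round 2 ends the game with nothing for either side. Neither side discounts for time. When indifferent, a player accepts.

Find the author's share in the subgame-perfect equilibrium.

Round 2 (the author proposes): the publisher will accept anything ≥ 0, so the author offers 0 and keeps 300.
Round 1 (the publisher proposes): rejecting gives the author an expected 0.85 × 300 = 255; the publisher offers that and keeps 45.

255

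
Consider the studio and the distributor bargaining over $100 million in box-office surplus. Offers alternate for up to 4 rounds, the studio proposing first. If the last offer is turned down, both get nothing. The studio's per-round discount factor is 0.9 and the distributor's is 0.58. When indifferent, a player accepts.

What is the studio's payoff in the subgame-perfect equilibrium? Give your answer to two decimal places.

Round 4 (the distributor proposes): rejection yields 0 for the studio; the distributor offers 0 and keeps 100.
Round 3 (the studio proposes): the distributor can get 100 next round, worth 0.58 × 100 = 58 now. The studio offers 58 and keeps 100 − 58 = 42.
Round 2 (the distributor proposes): the studio can get 42 next round, worth 0.9 × 42 = 37.8 now. The distributor offers 37.8 and keeps 100 − 37.8 = 62.2.
Round 1 (the studio proposes): the distributor can get 62.2 next round, worth 0.58 × 62.2 = 36.076 now; the studio offers that and keeps 63.924.

63.92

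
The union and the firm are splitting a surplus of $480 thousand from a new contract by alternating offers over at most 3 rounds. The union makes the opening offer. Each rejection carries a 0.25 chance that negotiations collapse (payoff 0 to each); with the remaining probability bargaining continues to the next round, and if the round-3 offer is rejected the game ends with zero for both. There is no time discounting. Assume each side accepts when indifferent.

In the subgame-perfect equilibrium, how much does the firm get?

By backward induction:
Round 3 (the union proposes): rejection yields 0 for the firm; the union offers 0 and keeps 480.
Round 2 (the firm proposes): rejecting gives the union an expected 0.75 × 480 = 360. The firm offers 360 and keeps 480 − 360 = 120.
Round 1 (the union proposes): rejecting gives the firm an expected 0.75 × 120 = 90, so the union offers 90, keeping 390.

90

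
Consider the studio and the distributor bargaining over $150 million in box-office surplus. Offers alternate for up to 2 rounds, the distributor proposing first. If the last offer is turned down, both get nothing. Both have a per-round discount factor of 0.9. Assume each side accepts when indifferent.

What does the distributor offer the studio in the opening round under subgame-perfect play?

Work backward from the last round.
Round 2 (the studio proposes): rejection yields 0 for the distributor; the studio offers 0 and keeps 150.
Round 1 (the distributor proposes): the studio can get 150 next round, worth 0.9 × 150 = 135 now. The distributor offers 135 and keeps 150 − 135 = 15.

135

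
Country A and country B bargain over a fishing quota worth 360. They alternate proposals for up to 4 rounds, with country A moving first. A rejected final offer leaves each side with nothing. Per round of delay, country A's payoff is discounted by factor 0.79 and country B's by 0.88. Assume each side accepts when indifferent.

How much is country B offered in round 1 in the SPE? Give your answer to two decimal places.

286.77

Round 4 (country B proposes): rejection yields 0 for country A; country B offers 0 and keeps 360.
Round 3 (country A proposes): country B can get 360 next round, worth 0.88 × 360 = 316.8 now, so country A offers 316.8, keeping 43.2.
Round 2 (country B proposes): country A can get 43.2 next round, worth 0.79 × 43.2 = 34.128 now. Country B offers 34.128 and keeps 360 − 34.128 = 325.872.
Round 1 (country A proposes): country B can get 325.872 next round, worth 0.88 × 325.872 = 286.76736 now. Country A offers 286.76736 and keeps 360 − 286.76736 = 73.23264.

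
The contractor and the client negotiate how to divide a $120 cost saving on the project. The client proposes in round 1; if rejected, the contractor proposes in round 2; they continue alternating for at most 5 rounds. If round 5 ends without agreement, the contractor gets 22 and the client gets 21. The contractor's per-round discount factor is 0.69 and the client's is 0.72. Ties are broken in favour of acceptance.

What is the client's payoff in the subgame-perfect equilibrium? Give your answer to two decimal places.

79.87

By backward induction:
Round 5 (the client proposes): the contractor gets 22 if talks fail, so the client offers 22 and keeps 98.
Round 4 (the contractor proposes): the client can get 98 next round, worth 0.72 × 98 = 70.56 now, so the contractor offers 70.56, keeping 49.44.
Round 3 (the client proposes): the contractor can get 49.44 next round, worth 0.69 × 49.44 = 34.1136 now. The client offers 34.1136 and keeps 120 − 34.1136 = 85.8864.
Round 2 (the contractor proposes): the client can get 85.8864 next round, worth 0.72 × 85.8864 = 61.838208 now, so the contractor offers 61.838208, keeping 58.161792.
Round 1 (the client proposes): the contractor can get 58.161792 next round, worth 0.69 × 58.161792 = 40.13163648 now. The client offers 40.13163648 and keeps 120 − 40.13163648 = 79.86836352.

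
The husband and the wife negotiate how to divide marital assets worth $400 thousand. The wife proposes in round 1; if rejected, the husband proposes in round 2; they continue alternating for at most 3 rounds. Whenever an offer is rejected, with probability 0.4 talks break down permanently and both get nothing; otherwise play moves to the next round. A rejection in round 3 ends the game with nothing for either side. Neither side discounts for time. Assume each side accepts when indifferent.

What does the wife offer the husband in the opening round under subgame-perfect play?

96

By backward induction:
Round 3 (the wife proposes): rejection yields 0 for the husband; the wife offers 0 and keeps 400.
Round 2 (the husband proposes): rejecting gives the wife an expected 0.6 × 400 = 240, so the husband offers 240, keeping 160.
Round 1 (the wife proposes): rejecting gives the husband an expected 0.6 × 160 = 96; the wife offers that and keeps 304.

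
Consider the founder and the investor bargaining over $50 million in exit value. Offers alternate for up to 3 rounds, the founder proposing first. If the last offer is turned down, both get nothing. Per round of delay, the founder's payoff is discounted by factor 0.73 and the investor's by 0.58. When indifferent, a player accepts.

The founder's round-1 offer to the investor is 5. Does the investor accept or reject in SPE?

Round 3 (the founder proposes): rejection yields 0 for the investor; the founder offers 0 and keeps 50.
Round 2 (the investor proposes): the founder can get 50 next round, worth 0.73 × 50 = 36.5 now; the investor offers that and keeps 13.5.
So by rejecting in round 1, the investor gets 13.5 next round, worth 0.58 × 13.5 = 7.83 now.
Offer 5 < 7.83, so the investor rejects.

Reject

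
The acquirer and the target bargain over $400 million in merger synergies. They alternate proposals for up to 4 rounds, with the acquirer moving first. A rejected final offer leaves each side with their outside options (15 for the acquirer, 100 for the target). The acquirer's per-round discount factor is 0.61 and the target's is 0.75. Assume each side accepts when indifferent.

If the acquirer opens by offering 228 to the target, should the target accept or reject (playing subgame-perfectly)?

Reject

Work out the target's continuation value if the offer is rejected.
Round 4 (the target proposes): the acquirer gets 15 if talks fail, so the target offers 15 and keeps 385.
Round 3 (the acquirer proposes): the target can get 385 next round, worth 0.75 × 385 = 288.75 now; the acquirer offers that and keeps 111.25.
Round 2 (the target proposes): the acquirer can get 111.25 next round, worth 0.61 × 111.25 = 67.8625 now; the target offers that and keeps 332.1375.
So by rejecting in round 1, the target gets 332.1375 next round, worth 0.75 × 332.1375 = 249.103125 now.
Offer 228 < 249.103125, so the target rejects.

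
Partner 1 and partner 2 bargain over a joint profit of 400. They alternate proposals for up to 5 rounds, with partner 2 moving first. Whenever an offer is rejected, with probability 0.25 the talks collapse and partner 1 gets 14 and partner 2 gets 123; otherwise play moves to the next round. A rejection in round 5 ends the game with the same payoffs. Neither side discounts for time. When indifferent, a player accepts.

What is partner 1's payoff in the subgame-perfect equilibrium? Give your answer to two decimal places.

By backward induction:
Round 5 (partner 2 proposes): partner 1 gets 14 if talks fail, so partner 2 offers 14 and keeps 386.
Round 4 (partner 1 proposes): rejecting gives partner 2 an expected 0.75 × 386 + 0.25 × 123 = 320.25. Partner 1 offers 320.25 and keeps 400 − 320.25 = 79.75.
Round 3 (partner 2 proposes): rejecting gives partner 1 an expected 0.75 × 79.75 + 0.25 × 14 = 63.3125. Partner 2 offers 63.3125 and keeps 400 − 63.3125 = 336.6875.
Round 2 (partner 1 proposes): rejecting gives partner 2 an expected 0.75 × 336.6875 + 0.25 × 123 = 283.265625. Partner 1 offers 283.265625 and keeps 400 − 283.265625 = 116.734375.
Round 1 (partner 2 proposes): rejecting gives partner 1 an expected 0.75 × 116.734375 + 0.25 × 14 = 91.05078125; partner 2 offers that and keeps 308.94921875.

91.05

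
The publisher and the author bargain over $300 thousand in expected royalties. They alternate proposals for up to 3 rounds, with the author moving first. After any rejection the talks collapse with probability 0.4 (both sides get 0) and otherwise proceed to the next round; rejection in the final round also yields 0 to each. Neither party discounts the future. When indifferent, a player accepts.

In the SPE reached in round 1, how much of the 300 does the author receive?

228

By backward induction:
Round 3 (the author proposes): rejection yields 0 for the publisher; the author offers 0 and keeps 300.
Round 2 (the publisher proposes): rejecting gives the author an expected 0.6 × 300 = 180; the publisher offers that and keeps 120.
Round 1 (the author proposes): rejecting gives the publisher an expected 0.6 × 120 = 72; the author offers that and keeps 228.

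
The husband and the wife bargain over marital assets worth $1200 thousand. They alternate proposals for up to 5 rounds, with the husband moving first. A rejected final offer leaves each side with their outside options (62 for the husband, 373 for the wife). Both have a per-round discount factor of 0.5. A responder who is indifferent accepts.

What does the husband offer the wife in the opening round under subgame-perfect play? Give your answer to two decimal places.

Round 5 (the husband proposes): the wife gets 373 if talks fail, so the husband offers 373 and keeps 827.
Round 4 (the wife proposes): the husband can get 827 next round, worth 0.5 × 827 = 413.5 now. The wife offers 413.5 and keeps 1200 − 413.5 = 786.5.
Round 3 (the husband proposes): the wife can get 786.5 next round, worth 0.5 × 786.5 = 393.25 now; the husband offers that and keeps 806.75.
Round 2 (the wife proposes): the husband can get 806.75 next round, worth 0.5 × 806.75 = 403.375 now; the wife offers that and keeps 796.625.
Round 1 (the husband proposes): the wife can get 796.625 next round, worth 0.5 × 796.625 = 398.3125 now; the husband offers that and keeps 801.6875.

398.31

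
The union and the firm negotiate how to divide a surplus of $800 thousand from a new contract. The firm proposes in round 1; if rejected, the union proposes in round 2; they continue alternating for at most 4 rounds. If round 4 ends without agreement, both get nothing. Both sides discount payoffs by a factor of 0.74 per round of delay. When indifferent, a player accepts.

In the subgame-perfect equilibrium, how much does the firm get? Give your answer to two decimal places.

321.90

Round 4 (the union proposes): rejection yields 0 for the firm; the union offers 0 and keeps 800.
Round 3 (the firm proposes): the union can get 800 next round, worth 0.74 × 800 = 592 now, so the firm offers 592, keeping 208.
Round 2 (the union proposes): the firm can get 208 next round, worth 0.74 × 208 = 153.92 now, so the union offers 153.92, keeping 646.08.
Round 1 (the firm proposes): the union can get 646.08 next round, worth 0.74 × 646.08 = 478.0992 now. The firm offers 478.0992 and keeps 800 − 478.0992 = 321.9008.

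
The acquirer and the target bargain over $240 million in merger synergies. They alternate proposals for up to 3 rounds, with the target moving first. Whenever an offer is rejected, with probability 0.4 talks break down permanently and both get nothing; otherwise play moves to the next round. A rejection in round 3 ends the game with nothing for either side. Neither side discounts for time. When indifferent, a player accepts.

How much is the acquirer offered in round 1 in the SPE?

57.6

By backward induction:
Round 3 (the target proposes): the acquirer will accept anything ≥ 0, so the target offers 0 and keeps 240.
Round 2 (the acquirer proposes): rejecting gives the target an expected 0.6 × 240 = 144. The acquirer offers 144 and keeps 240 − 144 = 96.
Round 1 (the target proposes): rejecting gives the acquirer an expected 0.6 × 96 = 57.6; the target offers that and keeps 182.4.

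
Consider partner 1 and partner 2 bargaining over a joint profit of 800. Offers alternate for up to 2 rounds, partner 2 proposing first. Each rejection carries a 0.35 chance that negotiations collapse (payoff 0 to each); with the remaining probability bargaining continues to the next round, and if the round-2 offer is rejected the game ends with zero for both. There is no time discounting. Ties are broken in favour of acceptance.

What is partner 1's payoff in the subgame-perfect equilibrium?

By backward induction:
Round 2 (partner 1 proposes): rejection yields 0 for partner 2; partner 1 offers 0 and keeps 800.
Round 1 (partner 2 proposes): rejecting gives partner 1 an expected 0.65 × 800 = 520. Partner 2 offers 520 and keeps 800 − 520 = 280.

520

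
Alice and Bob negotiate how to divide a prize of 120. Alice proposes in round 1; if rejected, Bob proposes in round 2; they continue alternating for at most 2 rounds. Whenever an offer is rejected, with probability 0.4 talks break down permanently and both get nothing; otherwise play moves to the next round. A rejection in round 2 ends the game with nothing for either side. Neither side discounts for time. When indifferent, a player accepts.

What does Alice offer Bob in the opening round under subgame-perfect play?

By backward induction:
Round 2 (Bob proposes): Alice will accept anything ≥ 0, so Bob offers 0 and keeps 120.
Round 1 (Alice proposes): rejecting gives Bob an expected 0.6 × 120 = 72, so Alice offers 72, keeping 48.

72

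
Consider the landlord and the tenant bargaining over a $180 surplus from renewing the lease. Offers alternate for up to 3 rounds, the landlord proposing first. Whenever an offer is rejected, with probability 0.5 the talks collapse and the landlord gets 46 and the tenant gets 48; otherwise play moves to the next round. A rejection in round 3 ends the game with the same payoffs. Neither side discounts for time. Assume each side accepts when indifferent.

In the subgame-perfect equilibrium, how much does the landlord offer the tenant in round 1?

By backward induction:
Round 3 (the landlord proposes): the tenant gets 48 if talks fail, so the landlord offers 48 and keeps 132.
Round 2 (the tenant proposes): rejecting gives the landlord an expected 0.5 × 132 + 0.5 × 46 = 89. The tenant offers 89 and keeps 180 − 89 = 91.
Round 1 (the landlord proposes): rejecting gives the tenant an expected 0.5 × 91 + 0.5 × 48 = 69.5; the landlord offers that and keeps 110.5.

69.5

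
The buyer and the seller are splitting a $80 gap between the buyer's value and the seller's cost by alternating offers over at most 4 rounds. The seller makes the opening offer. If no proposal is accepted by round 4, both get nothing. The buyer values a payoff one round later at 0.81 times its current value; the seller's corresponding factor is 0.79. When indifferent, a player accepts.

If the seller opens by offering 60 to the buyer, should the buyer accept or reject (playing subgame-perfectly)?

Accept

Work out the buyer's continuation value if the offer is rejected.
Round 4 (the buyer proposes): rejection yields 0 for the seller; the buyer offers 0 and keeps 80.
Round 3 (the seller proposes): the buyer can get 80 next round, worth 0.81 × 80 = 64.8 now; the seller offers that and keeps 15.2.
Round 2 (the buyer proposes): the seller can get 15.2 next round, worth 0.79 × 15.2 = 12.008 now, so the buyer offers 12.008, keeping 67.992.
So by rejecting in round 1, the buyer gets 67.992 next round, worth 0.81 × 67.992 = 55.07352 now.
Offer 60 ≥ 55.07352, so the buyer accepts.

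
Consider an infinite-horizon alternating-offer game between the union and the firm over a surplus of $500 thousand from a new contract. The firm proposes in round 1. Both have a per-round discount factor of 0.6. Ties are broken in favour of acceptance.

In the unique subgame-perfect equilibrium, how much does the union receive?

In a stationary SPE each proposer offers the other exactly their discounted continuation value.
If the firm keeps x when proposing and the union keeps y when proposing, then x = 500 − 0.6y and y = 500 − 0.6x.
Solving: x = 500(1 − 0.6) / (1 − 0.6·0.6) = 200 / 0.64 = 312.5.
The union gets 500 − 312.5 = 187.5.

187.5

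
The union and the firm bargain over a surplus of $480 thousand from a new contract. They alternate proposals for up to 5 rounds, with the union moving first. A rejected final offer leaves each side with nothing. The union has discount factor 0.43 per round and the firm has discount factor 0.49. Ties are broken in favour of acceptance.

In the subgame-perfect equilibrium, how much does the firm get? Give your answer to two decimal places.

162.31

Round 5 (the union proposes): the firm will accept anything ≥ 0, so the union offers 0 and keeps 480.
Round 4 (the firm proposes): the union can get 480 next round, worth 0.43 × 480 = 206.4 now, so the firm offers 206.4, keeping 273.6.
Round 3 (the union proposes): the firm can get 273.6 next round, worth 0.49 × 273.6 = 134.064 now, so the union offers 134.064, keeping 345.936.
Round 2 (the firm proposes): the union can get 345.936 next round, worth 0.43 × 345.936 = 148.75248 now, so the firm offers 148.75248, keeping 331.24752.
Round 1 (the union proposes): the firm can get 331.24752 next round, worth 0.49 × 331.24752 = 162.3112848 now, so the union offers 162.3112848, keeping 317.6887152.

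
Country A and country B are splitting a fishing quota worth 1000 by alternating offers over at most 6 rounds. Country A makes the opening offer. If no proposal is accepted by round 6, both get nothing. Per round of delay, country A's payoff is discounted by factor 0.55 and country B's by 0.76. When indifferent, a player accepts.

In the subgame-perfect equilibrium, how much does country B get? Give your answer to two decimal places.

By backward induction:
Round 6 (country B proposes): country A will accept anything ≥ 0, so country B offers 0 and keeps 1000.
Round 5 (country A proposes): country B can get 1000 next round, worth 0.76 × 1000 = 760 now, so country A offers 760, keeping 240.
Round 4 (country B proposes): country A can get 240 next round, worth 0.55 × 240 = 132 now; country B offers that and keeps 868.
Round 3 (country A proposes): country B can get 868 next round, worth 0.76 × 868 = 659.68 now. Country A offers 659.68 and keeps 1000 − 659.68 = 340.32.
Round 2 (country B proposes): country A can get 340.32 next round, worth 0.55 × 340.32 = 187.176 now; country B offers that and keeps 812.824.
Round 1 (country A proposes): country B can get 812.824 next round, worth 0.76 × 812.824 = 617.74624 now; country A offers that and keeps 382.25376.

617.75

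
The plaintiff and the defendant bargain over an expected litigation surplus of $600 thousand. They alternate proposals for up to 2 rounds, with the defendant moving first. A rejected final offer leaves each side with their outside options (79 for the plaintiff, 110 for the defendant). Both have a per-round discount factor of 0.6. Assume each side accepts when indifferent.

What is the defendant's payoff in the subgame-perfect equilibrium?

Round 2 (the plaintiff proposes): the defendant gets 110 if talks fail, so the plaintiff offers 110 and keeps 490.
Round 1 (the defendant proposes): the plaintiff can get 490 next round, worth 0.6 × 490 = 294 now. The defendant offers 294 and keeps 600 − 294 = 306.

306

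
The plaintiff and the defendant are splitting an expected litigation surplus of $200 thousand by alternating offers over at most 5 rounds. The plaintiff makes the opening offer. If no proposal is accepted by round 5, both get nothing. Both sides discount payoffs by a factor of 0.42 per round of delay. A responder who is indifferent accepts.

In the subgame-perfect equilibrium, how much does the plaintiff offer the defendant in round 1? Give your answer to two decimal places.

57.31

Work backward from the last round.
Round 5 (the plaintiff proposes): the defendant will accept anything ≥ 0, so the plaintiff offers 0 and keeps 200.
Round 4 (the defendant proposes): the plaintiff can get 200 next round, worth 0.42 × 200 = 84 now. The defendant offers 84 and keeps 200 − 84 = 116.
Round 3 (the plaintiff proposes): the defendant can get 116 next round, worth 0.42 × 116 = 48.72 now. The plaintiff offers 48.72 and keeps 200 − 48.72 = 151.28.
Round 2 (the defendant proposes): the plaintiff can get 151.28 next round, worth 0.42 × 151.28 = 63.5376 now; the defendant offers that and keeps 136.4624.
Round 1 (the plaintiff proposes): the defendant can get 136.4624 next round, worth 0.42 × 136.4624 = 57.314208 now, so the plaintiff offers 57.314208, keeping 142.685792.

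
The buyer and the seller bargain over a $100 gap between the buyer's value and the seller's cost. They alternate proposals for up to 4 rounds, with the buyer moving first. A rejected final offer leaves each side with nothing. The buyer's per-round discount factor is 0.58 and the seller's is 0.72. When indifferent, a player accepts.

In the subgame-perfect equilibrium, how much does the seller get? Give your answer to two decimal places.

60.31

By backward induction:
Round 4 (the seller proposes): the buyer will accept anything ≥ 0, so the seller offers 0 and keeps 100.
Round 3 (the buyer proposes): the seller can get 100 next round, worth 0.72 × 100 = 72 now, so the buyer offers 72, keeping 28.
Round 2 (the seller proposes): the buyer can get 28 next round, worth 0.58 × 28 = 16.24 now; the seller offers that and keeps 83.76.
Round 1 (the buyer proposes): the seller can get 83.76 next round, worth 0.72 × 83.76 = 60.3072 now, so the buyer offers 60.3072, keeping 39.6928.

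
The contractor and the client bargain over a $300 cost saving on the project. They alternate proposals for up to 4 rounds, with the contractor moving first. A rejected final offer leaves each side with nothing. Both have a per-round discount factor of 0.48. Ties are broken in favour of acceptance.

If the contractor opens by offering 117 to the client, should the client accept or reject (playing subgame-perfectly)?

Work out the client's continuation value if the offer is rejected.
Round 4 (the client proposes): the contractor will accept anything ≥ 0, so the client offers 0 and keeps 300.
Round 3 (the contractor proposes): the client can get 300 next round, worth 0.48 × 300 = 144 now, so the contractor offers 144, keeping 156.
Round 2 (the client proposes): the contractor can get 156 next round, worth 0.48 × 156 = 74.88 now. The client offers 74.88 and keeps 300 − 74.88 = 225.12.
So by rejecting in round 1, the client gets 225.12 next round, worth 0.48 × 225.12 = 108.0576 now.
Offer 117 ≥ 108.0576, so the client accepts.

Accept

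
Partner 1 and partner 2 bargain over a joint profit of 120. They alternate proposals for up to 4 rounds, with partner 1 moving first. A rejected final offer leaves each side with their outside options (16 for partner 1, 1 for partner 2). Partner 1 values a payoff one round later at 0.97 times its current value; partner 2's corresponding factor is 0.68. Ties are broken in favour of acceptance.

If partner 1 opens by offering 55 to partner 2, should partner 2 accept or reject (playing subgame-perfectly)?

Round 4 (partner 2 proposes): partner 1 gets 16 if talks fail, so partner 2 offers 16 and keeps 104.
Round 3 (partner 1 proposes): partner 2 can get 104 next round, worth 0.68 × 104 = 70.72 now; partner 1 offers that and keeps 49.28.
Round 2 (partner 2 proposes): partner 1 can get 49.28 next round, worth 0.97 × 49.28 = 47.8016 now. Partner 2 offers 47.8016 and keeps 120 − 47.8016 = 72.1984.
So by rejecting in round 1, partner 2 gets 72.1984 next round, worth 0.68 × 72.1984 = 49.094912 now.
Offer 55 ≥ 49.094912, so partner 2 accepts.

Accept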